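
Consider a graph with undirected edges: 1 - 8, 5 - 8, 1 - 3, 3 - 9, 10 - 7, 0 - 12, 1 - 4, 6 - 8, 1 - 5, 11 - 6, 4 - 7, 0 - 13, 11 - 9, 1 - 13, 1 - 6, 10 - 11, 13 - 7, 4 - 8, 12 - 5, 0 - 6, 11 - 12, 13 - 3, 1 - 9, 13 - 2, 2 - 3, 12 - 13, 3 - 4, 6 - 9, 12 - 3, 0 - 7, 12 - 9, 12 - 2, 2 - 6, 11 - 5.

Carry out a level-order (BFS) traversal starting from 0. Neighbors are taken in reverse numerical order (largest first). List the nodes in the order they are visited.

Visit 0; enqueue 13, 12, 7, 6 → queue [13, 12, 7, 6]
Visit 13; enqueue 3, 2, 1 → queue [12, 7, 6, 3, 2, 1]
Visit 12; enqueue 11, 9, 5 → queue [7, 6, 3, 2, 1, 11, 9, 5]
Visit 7; enqueue 10, 4 → queue [6, 3, 2, 1, 11, 9, 5, 10, 4]
Visit 6; enqueue 8 → queue [3, 2, 1, 11, 9, 5, 10, 4, 8]
Visit 3 → queue [2, 1, 11, 9, 5, 10, 4, 8]
Visit 2 → queue [1, 11, 9, 5, 10, 4, 8]
Visit 1 → queue [11, 9, 5, 10, 4, 8]
Visit 11 → queue [9, 5, 10, 4, 8]
Visit 9 → queue [5, 10, 4, 8]
Visit 5 → queue [10, 4, 8]
Visit 10 → queue [4, 8]
Visit 4 → queue [8]
Visit 8 → queue []

0 13 12 7 6 3 2 1 11 9 5 10 4 8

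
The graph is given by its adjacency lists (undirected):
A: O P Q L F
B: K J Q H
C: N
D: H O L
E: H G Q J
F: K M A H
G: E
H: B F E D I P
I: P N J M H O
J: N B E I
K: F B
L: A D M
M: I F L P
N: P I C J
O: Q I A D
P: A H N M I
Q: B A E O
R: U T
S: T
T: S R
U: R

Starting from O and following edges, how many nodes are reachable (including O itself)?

17

BFS from O visits: O, Q, I, A, D, B, E, P, N, J, M, H, L, F, K, G, C
Reachable nodes: 17 of 21 total.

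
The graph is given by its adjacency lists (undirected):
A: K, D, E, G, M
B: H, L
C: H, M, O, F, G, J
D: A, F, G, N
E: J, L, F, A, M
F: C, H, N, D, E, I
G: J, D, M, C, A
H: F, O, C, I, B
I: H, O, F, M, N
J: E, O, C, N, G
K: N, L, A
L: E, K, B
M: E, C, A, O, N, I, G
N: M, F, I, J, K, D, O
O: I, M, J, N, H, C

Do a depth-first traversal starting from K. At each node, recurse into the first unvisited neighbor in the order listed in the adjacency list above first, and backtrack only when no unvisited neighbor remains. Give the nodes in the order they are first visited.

K, N, M, E, J, O, I, H, F, C, G, D, A, B, L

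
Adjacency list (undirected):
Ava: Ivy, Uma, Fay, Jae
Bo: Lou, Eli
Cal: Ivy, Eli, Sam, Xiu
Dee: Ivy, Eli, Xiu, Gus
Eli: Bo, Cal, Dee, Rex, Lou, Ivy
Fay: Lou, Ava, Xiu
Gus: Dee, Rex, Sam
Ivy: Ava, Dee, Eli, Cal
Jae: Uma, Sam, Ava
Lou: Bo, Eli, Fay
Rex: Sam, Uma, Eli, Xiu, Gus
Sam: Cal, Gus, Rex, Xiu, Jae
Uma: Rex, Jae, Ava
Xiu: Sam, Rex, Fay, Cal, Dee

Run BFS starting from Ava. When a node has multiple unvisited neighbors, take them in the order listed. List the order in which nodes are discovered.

Visit Ava; enqueue Ivy, Uma, Fay, Jae → queue [Ivy, Uma, Fay, Jae]
Visit Ivy; enqueue Dee, Eli, Cal → queue [Uma, Fay, Jae, Dee, Eli, Cal]
Visit Uma; enqueue Rex → queue [Fay, Jae, Dee, Eli, Cal, Rex]
Visit Fay; enqueue Lou, Xiu → queue [Jae, Dee, Eli, Cal, Rex, Lou, Xiu]
Visit Jae; enqueue Sam → queue [Dee, Eli, Cal, Rex, Lou, Xiu, Sam]
Visit Dee; enqueue Gus → queue [Eli, Cal, Rex, Lou, Xiu, Sam, Gus]
Visit Eli; enqueue Bo → queue [Cal, Rex, Lou, Xiu, Sam, Gus, Bo]
Visit Cal → queue [Rex, Lou, Xiu, Sam, Gus, Bo]
Visit Rex → queue [Lou, Xiu, Sam, Gus, Bo]
Visit Lou → queue [Xiu, Sam, Gus, Bo]
Visit Xiu → queue [Sam, Gus, Bo]
Visit Sam → queue [Gus, Bo]
Visit Gus → queue [Bo]
Visit Bo → queue []

Ava, Ivy, Uma, Fay, Jae, Dee, Eli, Cal, Rex, Lou, Xiu, Sam, Gus, Bo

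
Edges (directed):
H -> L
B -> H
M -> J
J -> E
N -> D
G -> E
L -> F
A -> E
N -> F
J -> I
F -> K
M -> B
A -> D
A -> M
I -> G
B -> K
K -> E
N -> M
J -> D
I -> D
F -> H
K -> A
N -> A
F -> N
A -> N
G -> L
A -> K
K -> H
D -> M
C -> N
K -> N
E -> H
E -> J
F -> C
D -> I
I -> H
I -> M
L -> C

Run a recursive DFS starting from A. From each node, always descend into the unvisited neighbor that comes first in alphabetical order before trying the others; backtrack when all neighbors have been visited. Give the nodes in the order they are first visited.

Visit A
A → D
D → I
I → G
G → E
E → H
H → L
L → C
C → N
N → F
F → K
N → M
M → B
M → J

A D I G E H L C N F K M B J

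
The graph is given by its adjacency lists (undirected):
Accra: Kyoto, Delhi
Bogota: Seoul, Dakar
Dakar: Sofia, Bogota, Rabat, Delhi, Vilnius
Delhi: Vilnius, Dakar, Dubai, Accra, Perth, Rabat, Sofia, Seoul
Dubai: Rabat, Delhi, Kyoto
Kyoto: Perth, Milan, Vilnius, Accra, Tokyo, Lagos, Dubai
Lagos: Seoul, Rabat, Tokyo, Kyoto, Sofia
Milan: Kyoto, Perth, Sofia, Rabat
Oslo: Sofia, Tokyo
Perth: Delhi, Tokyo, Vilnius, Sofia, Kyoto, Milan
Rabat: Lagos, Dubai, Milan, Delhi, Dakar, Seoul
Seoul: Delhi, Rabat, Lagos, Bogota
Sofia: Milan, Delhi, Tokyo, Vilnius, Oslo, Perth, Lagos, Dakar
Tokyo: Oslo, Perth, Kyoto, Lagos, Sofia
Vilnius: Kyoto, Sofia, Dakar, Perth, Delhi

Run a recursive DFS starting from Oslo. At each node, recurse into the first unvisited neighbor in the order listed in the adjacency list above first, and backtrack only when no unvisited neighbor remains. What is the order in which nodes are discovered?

Oslo → Sofia → Milan → Kyoto → Perth → Delhi → Vilnius → Dakar → Bogota → Seoul → Rabat → Lagos → Tokyo → Dubai → Accra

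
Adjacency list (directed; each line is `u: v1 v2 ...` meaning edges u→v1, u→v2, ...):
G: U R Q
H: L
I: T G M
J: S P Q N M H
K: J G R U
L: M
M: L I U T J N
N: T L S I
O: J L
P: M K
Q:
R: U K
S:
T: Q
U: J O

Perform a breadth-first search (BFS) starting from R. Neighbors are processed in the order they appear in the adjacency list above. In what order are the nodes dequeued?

Visit R; enqueue U, K → queue [U, K]
Visit U; enqueue J, O → queue [K, J, O]
Visit K; enqueue G → queue [J, O, G]
Visit J; enqueue S, P, Q, N, M, H → queue [O, G, S, P, Q, N, M, H]
Visit O; enqueue L → queue [G, S, P, Q, N, M, H, L]
Visit G → queue [S, P, Q, N, M, H, L]
Visit S → queue [P, Q, N, M, H, L]
Visit P → queue [Q, N, M, H, L]
Visit Q → queue [N, M, H, L]
Visit N; enqueue T, I → queue [M, H, L, T, I]
Visit M → queue [H, L, T, I]
Visit H → queue [L, T, I]
Visit L → queue [T, I]
Visit T → queue [I]
Visit I → queue []

R, U, K, J, O, G, S, P, Q, N, M, H, L, T, I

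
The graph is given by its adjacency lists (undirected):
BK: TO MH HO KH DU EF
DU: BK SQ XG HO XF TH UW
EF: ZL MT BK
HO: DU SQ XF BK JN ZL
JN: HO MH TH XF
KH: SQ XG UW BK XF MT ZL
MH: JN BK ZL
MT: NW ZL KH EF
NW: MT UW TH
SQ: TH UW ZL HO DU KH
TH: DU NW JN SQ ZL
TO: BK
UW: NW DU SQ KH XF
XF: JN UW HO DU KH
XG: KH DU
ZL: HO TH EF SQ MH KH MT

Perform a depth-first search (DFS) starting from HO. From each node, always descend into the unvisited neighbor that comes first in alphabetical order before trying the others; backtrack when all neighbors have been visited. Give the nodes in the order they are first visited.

HO, BK, DU, SQ, KH, MT, EF, ZL, MH, JN, TH, NW, UW, XF, XG, TO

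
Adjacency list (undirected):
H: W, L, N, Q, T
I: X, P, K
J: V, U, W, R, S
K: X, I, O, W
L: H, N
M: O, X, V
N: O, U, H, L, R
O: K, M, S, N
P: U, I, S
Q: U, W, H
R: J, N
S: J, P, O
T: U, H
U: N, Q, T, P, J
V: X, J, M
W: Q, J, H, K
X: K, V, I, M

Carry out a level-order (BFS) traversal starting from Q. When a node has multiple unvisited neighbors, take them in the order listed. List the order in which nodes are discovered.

Visit Q; enqueue U, W, H → queue [U, W, H]
Visit U; enqueue N, T, P, J → queue [W, H, N, T, P, J]
Visit W; enqueue K → queue [H, N, T, P, J, K]
Visit H; enqueue L → queue [N, T, P, J, K, L]
Visit N; enqueue O, R → queue [T, P, J, K, L, O, R]
Visit T → queue [P, J, K, L, O, R]
Visit P; enqueue I, S → queue [J, K, L, O, R, I, S]
Visit J; enqueue V → queue [K, L, O, R, I, S, V]
Visit K; enqueue X → queue [L, O, R, I, S, V, X]
Visit L → queue [O, R, I, S, V, X]
Visit O; enqueue M → queue [R, I, S, V, X, M]
Visit R → queue [I, S, V, X, M]
Visit I → queue [S, V, X, M]
Visit S → queue [V, X, M]
Visit V → queue [X, M]
Visit X → queue [M]
Visit M → queue []

Q U W H N T P J K L O R I S V X M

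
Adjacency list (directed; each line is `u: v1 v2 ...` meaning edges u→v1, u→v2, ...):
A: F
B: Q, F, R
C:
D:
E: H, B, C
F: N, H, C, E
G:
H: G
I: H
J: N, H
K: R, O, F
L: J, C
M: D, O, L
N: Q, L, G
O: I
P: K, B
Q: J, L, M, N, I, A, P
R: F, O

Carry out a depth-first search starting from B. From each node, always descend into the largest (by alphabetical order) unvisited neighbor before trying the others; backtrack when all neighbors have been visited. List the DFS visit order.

B -> R -> O -> I -> H -> G -> F -> N -> Q -> P -> K -> M -> L -> J -> C -> D -> A -> E

Visit B
B → R
R → O
O → I
I → H
H → G
R → F
F → N
N → Q
Q → P
P → K
Q → M
M → L
L → J
L → C
M → D
Q → A
F → E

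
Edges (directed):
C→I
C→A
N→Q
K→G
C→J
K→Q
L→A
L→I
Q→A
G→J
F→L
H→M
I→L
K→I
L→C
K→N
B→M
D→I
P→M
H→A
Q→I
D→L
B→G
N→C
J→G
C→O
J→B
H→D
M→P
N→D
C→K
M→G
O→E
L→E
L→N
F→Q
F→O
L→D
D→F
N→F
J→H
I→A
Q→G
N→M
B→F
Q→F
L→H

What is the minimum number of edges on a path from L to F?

2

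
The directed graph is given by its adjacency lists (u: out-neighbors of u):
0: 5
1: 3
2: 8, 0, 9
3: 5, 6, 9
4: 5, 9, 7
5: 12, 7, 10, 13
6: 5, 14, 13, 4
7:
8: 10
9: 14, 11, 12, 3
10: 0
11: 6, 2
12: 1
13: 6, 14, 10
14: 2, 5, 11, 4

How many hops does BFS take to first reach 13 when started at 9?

Level 0: 9
Level 1: 3, 11, 12, 14
Level 2: 1, 2, 4, 5, 6
Level 3: 0, 7, 8, 10, 13
13 first appears at level 3.

3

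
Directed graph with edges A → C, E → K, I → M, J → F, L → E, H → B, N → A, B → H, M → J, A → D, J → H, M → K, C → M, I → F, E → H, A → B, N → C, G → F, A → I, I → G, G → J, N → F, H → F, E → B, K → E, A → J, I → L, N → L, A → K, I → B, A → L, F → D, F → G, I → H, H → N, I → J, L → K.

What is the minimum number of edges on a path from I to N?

2

Level 0: I
Level 1: B, F, G, H, J, L, M
Level 2: D, E, K, N
Level 3: A, C
N first appears at level 2.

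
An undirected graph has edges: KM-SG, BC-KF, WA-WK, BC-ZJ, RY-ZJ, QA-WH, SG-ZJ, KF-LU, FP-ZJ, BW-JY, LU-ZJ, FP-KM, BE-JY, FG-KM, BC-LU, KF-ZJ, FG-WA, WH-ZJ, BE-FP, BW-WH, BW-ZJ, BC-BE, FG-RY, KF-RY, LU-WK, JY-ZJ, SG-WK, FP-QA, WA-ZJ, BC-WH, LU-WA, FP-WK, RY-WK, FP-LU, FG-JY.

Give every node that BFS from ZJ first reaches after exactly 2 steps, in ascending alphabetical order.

BE, FG, KM, QA, WK

Level 0: ZJ
Level 1: BC, BW, FP, JY, KF, LU, RY, SG, WA, WH
Level 2: BE, FG, KM, QA, WK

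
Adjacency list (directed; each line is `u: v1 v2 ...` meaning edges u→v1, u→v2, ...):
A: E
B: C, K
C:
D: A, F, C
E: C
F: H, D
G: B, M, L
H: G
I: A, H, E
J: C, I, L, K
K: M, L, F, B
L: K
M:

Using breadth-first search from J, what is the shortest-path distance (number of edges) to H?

2

Level 0: J
Level 1: C, I, K, L
Level 2: A, B, E, F, H, M
Level 3: D, G
H first appears at level 2.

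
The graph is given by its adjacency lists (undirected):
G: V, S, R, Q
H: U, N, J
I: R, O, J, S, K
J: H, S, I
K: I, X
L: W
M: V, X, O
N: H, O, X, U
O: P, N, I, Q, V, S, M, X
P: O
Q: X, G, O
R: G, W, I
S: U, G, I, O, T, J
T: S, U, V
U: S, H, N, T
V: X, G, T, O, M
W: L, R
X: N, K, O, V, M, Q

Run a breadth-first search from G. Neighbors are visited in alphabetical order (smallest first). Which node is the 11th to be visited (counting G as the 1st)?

Visit G; enqueue Q, R, S, V → queue [Q, R, S, V]
Visit Q; enqueue O, X → queue [R, S, V, O, X]
Visit R; enqueue I, W → queue [S, V, O, X, I, W]
Visit S; enqueue J, T, U → queue [V, O, X, I, W, J, T, U]
Visit V; enqueue M → queue [O, X, I, W, J, T, U, M]
Visit O; enqueue N, P → queue [X, I, W, J, T, U, M, N, P]
Visit X; enqueue K → queue [I, W, J, T, U, M, N, P, K]
Visit I → queue [W, J, T, U, M, N, P, K]
Visit W; enqueue L → queue [J, T, U, M, N, P, K, L]
Visit J; enqueue H → queue [T, U, M, N, P, K, L, H]
Visit T → queue [U, M, N, P, K, L, H]
Visit U → queue [M, N, P, K, L, H]
Visit M → queue [N, P, K, L, H]
Visit N → queue [P, K, L, H]
Visit P → queue [K, L, H]
Visit K → queue [L, H]
Visit L → queue [H]
Visit H → queue []

Visit order: G, Q, R, S, V, O, X, I, W, J, T, U, M, N, P, K, L, H

T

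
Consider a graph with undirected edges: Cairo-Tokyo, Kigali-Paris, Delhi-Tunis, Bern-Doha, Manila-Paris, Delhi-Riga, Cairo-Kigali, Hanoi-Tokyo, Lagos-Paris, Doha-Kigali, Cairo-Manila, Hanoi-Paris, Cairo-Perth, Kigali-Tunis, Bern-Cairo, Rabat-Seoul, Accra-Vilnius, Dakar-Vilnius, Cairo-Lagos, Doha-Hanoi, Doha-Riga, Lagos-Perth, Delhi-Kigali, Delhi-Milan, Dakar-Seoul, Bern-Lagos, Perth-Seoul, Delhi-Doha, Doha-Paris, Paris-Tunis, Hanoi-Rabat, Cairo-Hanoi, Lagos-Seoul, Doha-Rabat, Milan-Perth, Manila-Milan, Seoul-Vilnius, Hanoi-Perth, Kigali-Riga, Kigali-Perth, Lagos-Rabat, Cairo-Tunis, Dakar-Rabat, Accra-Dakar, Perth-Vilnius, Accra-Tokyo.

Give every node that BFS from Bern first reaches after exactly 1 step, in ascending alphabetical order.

Level 0: Bern
Level 1: Cairo, Doha, Lagos
Level 2: Delhi, Hanoi, Kigali, Manila, Paris, Perth, Rabat, Riga, Seoul, Tokyo, Tunis
Level 3: Accra, Dakar, Milan, Vilnius

Cairo, Doha, Lagos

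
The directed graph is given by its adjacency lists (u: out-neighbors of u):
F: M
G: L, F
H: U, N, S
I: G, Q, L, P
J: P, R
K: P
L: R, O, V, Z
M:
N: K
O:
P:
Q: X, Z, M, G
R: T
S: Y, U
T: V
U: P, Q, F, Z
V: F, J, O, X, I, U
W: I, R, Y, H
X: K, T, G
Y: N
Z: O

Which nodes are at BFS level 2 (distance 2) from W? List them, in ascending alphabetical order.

G, L, N, P, Q, S, T, U

Level 0: W
Level 1: H, I, R, Y
Level 2: G, L, N, P, Q, S, T, U
Level 3: F, K, M, O, V, X, Z
Level 4: J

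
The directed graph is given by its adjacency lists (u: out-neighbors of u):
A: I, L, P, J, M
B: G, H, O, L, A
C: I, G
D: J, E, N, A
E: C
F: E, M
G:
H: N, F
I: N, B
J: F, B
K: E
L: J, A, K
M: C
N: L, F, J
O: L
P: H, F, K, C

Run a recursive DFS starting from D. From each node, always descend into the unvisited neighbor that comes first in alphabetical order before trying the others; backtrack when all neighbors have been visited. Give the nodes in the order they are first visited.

Visit D
D → A
A → I
I → B
B → G
B → H
H → F
F → E
E → C
F → M
H → N
N → J
N → L
L → K
B → O
A → P

D A I B G H F E C M N J L K O P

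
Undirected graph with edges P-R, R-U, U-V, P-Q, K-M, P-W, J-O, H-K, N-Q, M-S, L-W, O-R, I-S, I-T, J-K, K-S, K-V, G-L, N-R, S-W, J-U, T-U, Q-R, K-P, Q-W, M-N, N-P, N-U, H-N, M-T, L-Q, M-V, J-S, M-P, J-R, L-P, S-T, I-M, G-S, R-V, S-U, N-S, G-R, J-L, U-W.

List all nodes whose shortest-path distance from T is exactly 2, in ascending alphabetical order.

G, J, K, N, P, R, V, W

Level 0: T
Level 1: I, M, S, U
Level 2: G, J, K, N, P, R, V, W
Level 3: H, L, O, Q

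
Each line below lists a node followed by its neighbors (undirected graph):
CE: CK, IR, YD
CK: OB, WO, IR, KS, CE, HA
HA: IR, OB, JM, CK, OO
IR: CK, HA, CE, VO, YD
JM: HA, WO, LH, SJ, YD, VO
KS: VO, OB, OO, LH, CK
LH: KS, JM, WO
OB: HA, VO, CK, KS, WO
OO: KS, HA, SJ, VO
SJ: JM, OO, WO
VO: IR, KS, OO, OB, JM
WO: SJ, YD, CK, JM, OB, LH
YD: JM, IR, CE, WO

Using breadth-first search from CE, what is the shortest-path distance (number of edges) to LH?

Level 0: CE
Level 1: CK, IR, YD
Level 2: HA, JM, KS, OB, VO, WO
Level 3: LH, OO, SJ
LH first appears at level 3.

3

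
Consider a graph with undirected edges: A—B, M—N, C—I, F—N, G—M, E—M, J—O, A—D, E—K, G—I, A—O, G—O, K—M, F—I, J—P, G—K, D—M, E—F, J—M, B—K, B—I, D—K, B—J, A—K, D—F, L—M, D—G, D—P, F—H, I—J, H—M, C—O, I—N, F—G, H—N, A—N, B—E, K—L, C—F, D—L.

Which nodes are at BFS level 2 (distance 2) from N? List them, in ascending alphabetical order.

B, C, D, E, G, J, K, L, O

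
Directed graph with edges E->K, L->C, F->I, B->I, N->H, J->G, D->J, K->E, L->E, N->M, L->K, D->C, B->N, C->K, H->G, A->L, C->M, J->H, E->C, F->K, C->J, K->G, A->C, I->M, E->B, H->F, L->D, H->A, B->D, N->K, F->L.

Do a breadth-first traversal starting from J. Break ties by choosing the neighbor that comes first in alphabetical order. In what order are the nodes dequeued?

J G H A F C L I K M D E B N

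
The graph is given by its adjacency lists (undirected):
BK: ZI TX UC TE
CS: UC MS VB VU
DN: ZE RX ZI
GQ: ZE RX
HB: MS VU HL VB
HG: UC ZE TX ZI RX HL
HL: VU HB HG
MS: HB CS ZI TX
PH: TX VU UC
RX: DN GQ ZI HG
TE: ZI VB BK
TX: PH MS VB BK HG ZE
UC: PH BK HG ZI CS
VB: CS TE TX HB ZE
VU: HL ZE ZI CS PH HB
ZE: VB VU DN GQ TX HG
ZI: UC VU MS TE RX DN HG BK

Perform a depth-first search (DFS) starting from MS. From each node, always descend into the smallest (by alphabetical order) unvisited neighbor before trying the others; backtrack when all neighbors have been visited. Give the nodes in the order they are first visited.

Visit MS
MS → CS
CS → UC
UC → BK
BK → TE
TE → VB
VB → HB
HB → HL
HL → HG
HG → RX
RX → DN
DN → ZE
ZE → GQ
ZE → TX
TX → PH
PH → VU
VU → ZI

MS -> CS -> UC -> BK -> TE -> VB -> HB -> HL -> HG -> RX -> DN -> ZE -> GQ -> TX -> PH -> VU -> ZI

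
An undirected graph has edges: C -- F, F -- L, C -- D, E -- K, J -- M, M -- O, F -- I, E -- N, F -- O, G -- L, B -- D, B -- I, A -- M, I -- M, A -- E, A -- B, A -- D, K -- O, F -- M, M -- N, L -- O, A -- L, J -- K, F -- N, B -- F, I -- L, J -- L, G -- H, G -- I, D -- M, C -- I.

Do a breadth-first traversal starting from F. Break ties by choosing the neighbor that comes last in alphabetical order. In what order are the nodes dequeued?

Visit F; enqueue O, N, M, L, I, C, B → queue [O, N, M, L, I, C, B]
Visit O; enqueue K → queue [N, M, L, I, C, B, K]
Visit N; enqueue E → queue [M, L, I, C, B, K, E]
Visit M; enqueue J, D, A → queue [L, I, C, B, K, E, J, D, A]
Visit L; enqueue G → queue [I, C, B, K, E, J, D, A, G]
Visit I → queue [C, B, K, E, J, D, A, G]
Visit C → queue [B, K, E, J, D, A, G]
Visit B → queue [K, E, J, D, A, G]
Visit K → queue [E, J, D, A, G]
Visit E → queue [J, D, A, G]
Visit J → queue [D, A, G]
Visit D → queue [A, G]
Visit A → queue [G]
Visit G; enqueue H → queue [H]
Visit H → queue []

F -> O -> N -> M -> L -> I -> C -> B -> K -> E -> J -> D -> A -> G -> H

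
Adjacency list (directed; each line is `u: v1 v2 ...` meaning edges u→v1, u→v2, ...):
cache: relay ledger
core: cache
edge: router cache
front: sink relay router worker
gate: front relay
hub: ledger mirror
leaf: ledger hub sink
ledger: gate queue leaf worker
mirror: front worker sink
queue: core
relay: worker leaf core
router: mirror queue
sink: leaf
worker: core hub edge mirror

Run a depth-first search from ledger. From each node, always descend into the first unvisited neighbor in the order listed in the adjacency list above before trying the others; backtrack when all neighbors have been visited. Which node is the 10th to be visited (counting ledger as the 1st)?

cache

Visit ledger
ledger → gate
gate → front
front → sink
sink → leaf
leaf → hub
hub → mirror
mirror → worker
worker → core
core → cache
cache → relay
worker → edge
edge → router
router → queue

Visit order: ledger, gate, front, sink, leaf, hub, mirror, worker, core, cache, relay, edge, router, queue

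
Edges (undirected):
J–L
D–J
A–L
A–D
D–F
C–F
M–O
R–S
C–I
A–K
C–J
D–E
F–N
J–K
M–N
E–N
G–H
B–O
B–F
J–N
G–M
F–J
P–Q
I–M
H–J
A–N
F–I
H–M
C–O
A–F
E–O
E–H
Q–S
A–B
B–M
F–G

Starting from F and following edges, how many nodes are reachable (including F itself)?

15

BFS from F visits: F, N, J, I, G, D, C, B, A, M, E, L, K, H, O
Reachable nodes: 15 of 19 total.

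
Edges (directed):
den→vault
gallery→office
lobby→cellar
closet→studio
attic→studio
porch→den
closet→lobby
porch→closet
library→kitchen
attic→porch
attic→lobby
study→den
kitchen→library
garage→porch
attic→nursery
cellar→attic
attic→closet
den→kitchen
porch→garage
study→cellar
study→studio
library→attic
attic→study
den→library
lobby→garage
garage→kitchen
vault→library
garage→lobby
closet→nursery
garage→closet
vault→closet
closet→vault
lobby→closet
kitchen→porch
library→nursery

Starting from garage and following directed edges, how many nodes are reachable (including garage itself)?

13

BFS from garage visits: garage, porch, lobby, kitchen, closet, den, cellar, library, vault, studio, nursery, attic, study
Reachable nodes: 13 of 15 total.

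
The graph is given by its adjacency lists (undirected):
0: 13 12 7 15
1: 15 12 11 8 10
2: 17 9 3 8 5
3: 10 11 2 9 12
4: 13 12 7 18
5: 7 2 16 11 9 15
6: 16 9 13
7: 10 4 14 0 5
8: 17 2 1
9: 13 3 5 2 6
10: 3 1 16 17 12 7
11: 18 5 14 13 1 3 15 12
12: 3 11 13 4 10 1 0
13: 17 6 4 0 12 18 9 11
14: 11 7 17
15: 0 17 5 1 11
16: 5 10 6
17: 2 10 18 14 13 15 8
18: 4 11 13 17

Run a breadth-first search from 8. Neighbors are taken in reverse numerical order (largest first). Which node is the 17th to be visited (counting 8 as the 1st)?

7

Visit 8; enqueue 17, 2, 1 → queue [17, 2, 1]
Visit 17; enqueue 18, 15, 14, 13, 10 → queue [2, 1, 18, 15, 14, 13, 10]
Visit 2; enqueue 9, 5, 3 → queue [1, 18, 15, 14, 13, 10, 9, 5, 3]
Visit 1; enqueue 12, 11 → queue [18, 15, 14, 13, 10, 9, 5, 3, 12, 11]
Visit 18; enqueue 4 → queue [15, 14, 13, 10, 9, 5, 3, 12, 11, 4]
Visit 15; enqueue 0 → queue [14, 13, 10, 9, 5, 3, 12, 11, 4, 0]
Visit 14; enqueue 7 → queue [13, 10, 9, 5, 3, 12, 11, 4, 0, 7]
Visit 13; enqueue 6 → queue [10, 9, 5, 3, 12, 11, 4, 0, 7, 6]
Visit 10; enqueue 16 → queue [9, 5, 3, 12, 11, 4, 0, 7, 6, 16]
Visit 9 → queue [5, 3, 12, 11, 4, 0, 7, 6, 16]
Visit 5 → queue [3, 12, 11, 4, 0, 7, 6, 16]
Visit 3 → queue [12, 11, 4, 0, 7, 6, 16]
Visit 12 → queue [11, 4, 0, 7, 6, 16]
Visit 11 → queue [4, 0, 7, 6, 16]
Visit 4 → queue [0, 7, 6, 16]
Visit 0 → queue [7, 6, 16]
Visit 7 → queue [6, 16]
Visit 6 → queue [16]
Visit 16 → queue []

Visit order: 8, 17, 2, 1, 18, 15, 14, 13, 10, 9, 5, 3, 12, 11, 4, 0, 7, 6, 16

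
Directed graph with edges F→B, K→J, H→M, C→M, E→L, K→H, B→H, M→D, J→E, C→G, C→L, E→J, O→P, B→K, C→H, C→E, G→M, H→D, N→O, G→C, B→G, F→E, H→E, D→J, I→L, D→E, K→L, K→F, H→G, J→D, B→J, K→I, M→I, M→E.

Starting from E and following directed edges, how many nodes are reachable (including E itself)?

BFS from E visits: E, L, J, D
Reachable nodes: 4 of 15 total.

4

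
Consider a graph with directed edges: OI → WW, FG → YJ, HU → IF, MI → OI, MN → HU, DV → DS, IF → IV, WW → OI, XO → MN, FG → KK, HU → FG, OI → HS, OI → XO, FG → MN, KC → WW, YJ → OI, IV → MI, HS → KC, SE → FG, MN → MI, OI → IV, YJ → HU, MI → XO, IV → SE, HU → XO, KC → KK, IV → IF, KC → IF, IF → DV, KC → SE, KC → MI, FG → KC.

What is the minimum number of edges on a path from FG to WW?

Level 0: FG
Level 1: KC, KK, MN, YJ
Level 2: HU, IF, MI, OI, SE, WW
Level 3: DV, HS, IV, XO
Level 4: DS
WW first appears at level 2.

2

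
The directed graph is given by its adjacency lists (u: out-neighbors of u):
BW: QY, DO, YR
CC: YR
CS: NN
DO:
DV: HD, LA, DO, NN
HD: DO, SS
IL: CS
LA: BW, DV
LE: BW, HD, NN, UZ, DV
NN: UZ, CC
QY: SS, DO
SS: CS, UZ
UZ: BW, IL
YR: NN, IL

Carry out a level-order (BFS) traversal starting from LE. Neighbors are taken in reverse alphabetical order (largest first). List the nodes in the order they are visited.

LE → UZ → NN → HD → DV → BW → IL → CC → SS → DO → LA → YR → QY → CS

Visit LE; enqueue UZ, NN, HD, DV, BW → queue [UZ, NN, HD, DV, BW]
Visit UZ; enqueue IL → queue [NN, HD, DV, BW, IL]
Visit NN; enqueue CC → queue [HD, DV, BW, IL, CC]
Visit HD; enqueue SS, DO → queue [DV, BW, IL, CC, SS, DO]
Visit DV; enqueue LA → queue [BW, IL, CC, SS, DO, LA]
Visit BW; enqueue YR, QY → queue [IL, CC, SS, DO, LA, YR, QY]
Visit IL; enqueue CS → queue [CC, SS, DO, LA, YR, QY, CS]
Visit CC → queue [SS, DO, LA, YR, QY, CS]
Visit SS → queue [DO, LA, YR, QY, CS]
Visit DO → queue [LA, YR, QY, CS]
Visit LA → queue [YR, QY, CS]
Visit YR → queue [QY, CS]
Visit QY → queue [CS]
Visit CS → queue []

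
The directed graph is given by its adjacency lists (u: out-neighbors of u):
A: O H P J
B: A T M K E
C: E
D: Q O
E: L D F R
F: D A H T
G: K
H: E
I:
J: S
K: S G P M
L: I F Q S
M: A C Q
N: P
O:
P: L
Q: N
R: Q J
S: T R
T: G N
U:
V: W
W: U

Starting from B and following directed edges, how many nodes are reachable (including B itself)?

20

BFS from B visits: B, T, M, K, E, A, N, G, Q, C, S, P, R, L, F, D, O, J, H, I
Reachable nodes: 20 of 23 total.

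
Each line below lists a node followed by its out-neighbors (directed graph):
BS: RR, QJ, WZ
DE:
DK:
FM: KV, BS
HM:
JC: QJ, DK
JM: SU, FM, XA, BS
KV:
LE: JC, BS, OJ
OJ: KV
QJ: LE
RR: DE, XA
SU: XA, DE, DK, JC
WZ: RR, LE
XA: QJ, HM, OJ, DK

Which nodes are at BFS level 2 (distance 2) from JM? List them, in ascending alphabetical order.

Level 0: JM
Level 1: BS, FM, SU, XA
Level 2: DE, DK, HM, JC, KV, OJ, QJ, RR, WZ
Level 3: LE

DE, DK, HM, JC, KV, OJ, QJ, RR, WZ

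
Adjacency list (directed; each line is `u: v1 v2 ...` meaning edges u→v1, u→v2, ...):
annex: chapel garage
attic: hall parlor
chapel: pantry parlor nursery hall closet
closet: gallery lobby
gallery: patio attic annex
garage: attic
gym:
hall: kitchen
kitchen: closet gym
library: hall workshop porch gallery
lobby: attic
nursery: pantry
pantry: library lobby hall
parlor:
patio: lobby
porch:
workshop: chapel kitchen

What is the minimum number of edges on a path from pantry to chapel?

Level 0: pantry
Level 1: hall, library, lobby
Level 2: attic, gallery, kitchen, porch, workshop
Level 3: annex, chapel, closet, gym, parlor, patio
Level 4: garage, nursery
chapel first appears at level 3.

3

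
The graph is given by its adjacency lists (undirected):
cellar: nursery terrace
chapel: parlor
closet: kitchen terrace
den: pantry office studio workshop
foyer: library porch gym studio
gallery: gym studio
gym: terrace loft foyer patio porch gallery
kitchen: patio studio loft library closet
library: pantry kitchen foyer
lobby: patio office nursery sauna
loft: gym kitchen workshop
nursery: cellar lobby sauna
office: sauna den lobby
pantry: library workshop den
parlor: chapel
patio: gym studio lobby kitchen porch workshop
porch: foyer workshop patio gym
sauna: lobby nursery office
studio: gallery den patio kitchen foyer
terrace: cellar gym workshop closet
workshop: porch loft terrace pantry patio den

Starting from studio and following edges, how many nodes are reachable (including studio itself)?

BFS from studio visits: studio, gallery, den, patio, kitchen, foyer, gym, pantry, office, workshop, lobby, porch, loft, library, closet, terrace, sauna, nursery, cellar
Reachable nodes: 19 of 21 total.

19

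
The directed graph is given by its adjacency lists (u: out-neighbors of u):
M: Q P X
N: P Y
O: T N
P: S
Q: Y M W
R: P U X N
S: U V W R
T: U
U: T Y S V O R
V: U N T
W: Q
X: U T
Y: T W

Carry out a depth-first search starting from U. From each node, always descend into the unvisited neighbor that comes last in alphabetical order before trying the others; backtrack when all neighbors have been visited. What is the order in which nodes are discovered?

U → Y → W → Q → M → X → T → P → S → V → N → R → O

Visit U
U → Y
Y → W
W → Q
Q → M
M → X
X → T
M → P
P → S
S → V
V → N
S → R
U → O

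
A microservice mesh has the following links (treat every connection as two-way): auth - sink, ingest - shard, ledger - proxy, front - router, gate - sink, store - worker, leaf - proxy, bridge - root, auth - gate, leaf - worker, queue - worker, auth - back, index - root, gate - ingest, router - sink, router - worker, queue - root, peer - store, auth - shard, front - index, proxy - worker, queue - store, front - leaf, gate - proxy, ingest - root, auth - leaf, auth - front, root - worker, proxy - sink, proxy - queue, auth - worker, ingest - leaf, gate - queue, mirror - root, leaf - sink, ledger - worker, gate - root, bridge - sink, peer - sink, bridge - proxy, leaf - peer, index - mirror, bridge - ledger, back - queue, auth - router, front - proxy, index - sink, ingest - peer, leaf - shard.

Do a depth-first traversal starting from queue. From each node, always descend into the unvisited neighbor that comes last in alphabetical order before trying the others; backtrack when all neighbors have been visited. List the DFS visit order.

Visit queue
queue → worker
worker → store
store → peer
peer → sink
sink → router
router → front
front → proxy
proxy → ledger
ledger → bridge
bridge → root
root → mirror
mirror → index
root → ingest
ingest → shard
shard → leaf
leaf → auth
auth → gate
auth → back

queue worker store peer sink router front proxy ledger bridge root mirror index ingest shard leaf auth gate back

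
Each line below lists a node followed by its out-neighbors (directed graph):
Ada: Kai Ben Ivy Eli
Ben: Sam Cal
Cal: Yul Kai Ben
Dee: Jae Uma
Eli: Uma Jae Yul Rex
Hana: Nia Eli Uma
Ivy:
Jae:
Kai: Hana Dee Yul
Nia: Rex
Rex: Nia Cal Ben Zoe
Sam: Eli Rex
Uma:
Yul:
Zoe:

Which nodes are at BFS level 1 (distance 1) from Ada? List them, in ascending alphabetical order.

Ben, Eli, Ivy, Kai

Level 0: Ada
Level 1: Ben, Eli, Ivy, Kai
Level 2: Cal, Dee, Hana, Jae, Rex, Sam, Uma, Yul
Level 3: Nia, Zoe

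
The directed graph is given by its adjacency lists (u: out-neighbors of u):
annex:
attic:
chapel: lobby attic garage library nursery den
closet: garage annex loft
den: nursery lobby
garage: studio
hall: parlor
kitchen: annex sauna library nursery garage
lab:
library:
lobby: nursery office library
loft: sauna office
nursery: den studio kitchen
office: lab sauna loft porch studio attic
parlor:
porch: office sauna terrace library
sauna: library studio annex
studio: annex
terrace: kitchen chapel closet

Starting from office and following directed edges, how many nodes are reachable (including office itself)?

17

BFS from office visits: office, lab, sauna, loft, porch, studio, attic, library, annex, terrace, kitchen, chapel, closet, nursery, garage, lobby, den
Reachable nodes: 17 of 19 total.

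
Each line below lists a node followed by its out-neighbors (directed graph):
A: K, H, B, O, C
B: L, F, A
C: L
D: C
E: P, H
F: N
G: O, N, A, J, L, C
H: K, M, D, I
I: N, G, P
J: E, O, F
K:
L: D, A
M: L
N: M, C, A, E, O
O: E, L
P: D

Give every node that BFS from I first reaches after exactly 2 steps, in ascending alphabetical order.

Level 0: I
Level 1: G, N, P
Level 2: A, C, D, E, J, L, M, O
Level 3: B, F, H, K

A, C, D, E, J, L, M, O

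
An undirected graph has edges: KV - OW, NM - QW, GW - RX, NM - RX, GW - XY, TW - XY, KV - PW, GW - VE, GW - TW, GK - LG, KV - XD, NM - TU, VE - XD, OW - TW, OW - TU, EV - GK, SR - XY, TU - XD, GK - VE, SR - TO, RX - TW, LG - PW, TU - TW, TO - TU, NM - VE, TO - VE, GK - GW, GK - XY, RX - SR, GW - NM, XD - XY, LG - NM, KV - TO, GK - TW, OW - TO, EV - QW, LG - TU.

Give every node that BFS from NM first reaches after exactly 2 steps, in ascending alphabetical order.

EV, GK, OW, PW, SR, TO, TW, XD, XY

Level 0: NM
Level 1: GW, LG, QW, RX, TU, VE
Level 2: EV, GK, OW, PW, SR, TO, TW, XD, XY
Level 3: KV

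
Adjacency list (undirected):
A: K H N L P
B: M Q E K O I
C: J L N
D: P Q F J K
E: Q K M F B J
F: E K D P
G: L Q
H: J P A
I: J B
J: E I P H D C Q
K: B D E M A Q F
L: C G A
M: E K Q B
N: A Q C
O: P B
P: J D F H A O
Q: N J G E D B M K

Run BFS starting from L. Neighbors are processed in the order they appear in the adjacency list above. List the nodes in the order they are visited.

Visit L; enqueue C, G, A → queue [C, G, A]
Visit C; enqueue J, N → queue [G, A, J, N]
Visit G; enqueue Q → queue [A, J, N, Q]
Visit A; enqueue K, H, P → queue [J, N, Q, K, H, P]
Visit J; enqueue E, I, D → queue [N, Q, K, H, P, E, I, D]
Visit N → queue [Q, K, H, P, E, I, D]
Visit Q; enqueue B, M → queue [K, H, P, E, I, D, B, M]
Visit K; enqueue F → queue [H, P, E, I, D, B, M, F]
Visit H → queue [P, E, I, D, B, M, F]
Visit P; enqueue O → queue [E, I, D, B, M, F, O]
Visit E → queue [I, D, B, M, F, O]
Visit I → queue [D, B, M, F, O]
Visit D → queue [B, M, F, O]
Visit B → queue [M, F, O]
Visit M → queue [F, O]
Visit F → queue [O]
Visit O → queue []

L -> C -> G -> A -> J -> N -> Q -> K -> H -> P -> E -> I -> D -> B -> M -> F -> O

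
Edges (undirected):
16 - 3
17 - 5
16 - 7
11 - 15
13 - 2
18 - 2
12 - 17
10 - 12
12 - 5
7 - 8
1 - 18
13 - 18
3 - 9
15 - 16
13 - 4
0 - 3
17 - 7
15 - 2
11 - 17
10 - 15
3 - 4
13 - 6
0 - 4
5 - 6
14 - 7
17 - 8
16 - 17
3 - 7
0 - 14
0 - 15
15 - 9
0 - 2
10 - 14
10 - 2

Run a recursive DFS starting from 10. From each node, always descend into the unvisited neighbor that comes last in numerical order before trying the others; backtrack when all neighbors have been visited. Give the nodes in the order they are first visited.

Visit 10
10 → 15
15 → 16
16 → 17
17 → 12
12 → 5
5 → 6
6 → 13
13 → 18
18 → 2
2 → 0
0 → 14
14 → 7
7 → 8
7 → 3
3 → 9
3 → 4
18 → 1
17 → 11

10 -> 15 -> 16 -> 17 -> 12 -> 5 -> 6 -> 13 -> 18 -> 2 -> 0 -> 14 -> 7 -> 8 -> 3 -> 9 -> 4 -> 1 -> 11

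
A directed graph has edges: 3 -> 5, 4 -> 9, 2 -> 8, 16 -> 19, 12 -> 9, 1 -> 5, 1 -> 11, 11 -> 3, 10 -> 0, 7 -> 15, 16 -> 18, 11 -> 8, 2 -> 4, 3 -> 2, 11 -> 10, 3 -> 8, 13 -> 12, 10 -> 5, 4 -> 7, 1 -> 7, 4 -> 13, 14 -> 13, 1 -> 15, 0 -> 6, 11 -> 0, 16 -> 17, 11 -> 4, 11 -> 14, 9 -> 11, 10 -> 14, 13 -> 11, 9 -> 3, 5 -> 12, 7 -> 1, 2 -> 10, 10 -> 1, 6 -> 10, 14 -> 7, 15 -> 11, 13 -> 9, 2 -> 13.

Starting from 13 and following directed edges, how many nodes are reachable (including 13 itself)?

16

BFS from 13 visits: 13, 9, 11, 12, 3, 0, 4, 8, 10, 14, 2, 5, 6, 7, 1, 15
Reachable nodes: 16 of 20 total.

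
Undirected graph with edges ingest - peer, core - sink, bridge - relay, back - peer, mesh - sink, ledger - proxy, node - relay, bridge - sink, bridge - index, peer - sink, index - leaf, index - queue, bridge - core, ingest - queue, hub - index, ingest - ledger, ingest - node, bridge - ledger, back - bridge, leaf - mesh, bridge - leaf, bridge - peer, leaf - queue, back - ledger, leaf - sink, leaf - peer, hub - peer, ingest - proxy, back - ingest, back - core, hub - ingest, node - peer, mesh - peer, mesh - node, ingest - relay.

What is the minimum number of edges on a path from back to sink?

2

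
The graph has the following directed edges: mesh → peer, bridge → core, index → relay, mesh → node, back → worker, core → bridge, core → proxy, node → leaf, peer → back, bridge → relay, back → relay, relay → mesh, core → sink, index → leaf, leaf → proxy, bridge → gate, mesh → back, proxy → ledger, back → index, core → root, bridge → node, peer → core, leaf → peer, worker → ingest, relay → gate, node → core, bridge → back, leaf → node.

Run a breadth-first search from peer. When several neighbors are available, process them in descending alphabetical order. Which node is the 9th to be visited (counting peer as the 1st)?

relay

Visit peer; enqueue core, back → queue [core, back]
Visit core; enqueue sink, root, proxy, bridge → queue [back, sink, root, proxy, bridge]
Visit back; enqueue worker, relay, index → queue [sink, root, proxy, bridge, worker, relay, index]
Visit sink → queue [root, proxy, bridge, worker, relay, index]
Visit root → queue [proxy, bridge, worker, relay, index]
Visit proxy; enqueue ledger → queue [bridge, worker, relay, index, ledger]
Visit bridge; enqueue node, gate → queue [worker, relay, index, ledger, node, gate]
Visit worker; enqueue ingest → queue [relay, index, ledger, node, gate, ingest]
Visit relay; enqueue mesh → queue [index, ledger, node, gate, ingest, mesh]
Visit index; enqueue leaf → queue [ledger, node, gate, ingest, mesh, leaf]
Visit ledger → queue [node, gate, ingest, mesh, leaf]
Visit node → queue [gate, ingest, mesh, leaf]
Visit gate → queue [ingest, mesh, leaf]
Visit ingest → queue [mesh, leaf]
Visit mesh → queue [leaf]
Visit leaf → queue []

Visit order: peer, core, back, sink, root, proxy, bridge, worker, relay, index, ledger, node, gate, ingest, mesh, leaf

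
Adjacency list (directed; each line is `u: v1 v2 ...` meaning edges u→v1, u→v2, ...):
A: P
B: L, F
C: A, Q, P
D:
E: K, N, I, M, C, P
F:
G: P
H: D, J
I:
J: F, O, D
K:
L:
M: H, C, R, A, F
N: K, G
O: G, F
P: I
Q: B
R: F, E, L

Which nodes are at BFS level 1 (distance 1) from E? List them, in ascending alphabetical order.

C, I, K, M, N, P

Level 0: E
Level 1: C, I, K, M, N, P
Level 2: A, F, G, H, Q, R
Level 3: B, D, J, L
Level 4: O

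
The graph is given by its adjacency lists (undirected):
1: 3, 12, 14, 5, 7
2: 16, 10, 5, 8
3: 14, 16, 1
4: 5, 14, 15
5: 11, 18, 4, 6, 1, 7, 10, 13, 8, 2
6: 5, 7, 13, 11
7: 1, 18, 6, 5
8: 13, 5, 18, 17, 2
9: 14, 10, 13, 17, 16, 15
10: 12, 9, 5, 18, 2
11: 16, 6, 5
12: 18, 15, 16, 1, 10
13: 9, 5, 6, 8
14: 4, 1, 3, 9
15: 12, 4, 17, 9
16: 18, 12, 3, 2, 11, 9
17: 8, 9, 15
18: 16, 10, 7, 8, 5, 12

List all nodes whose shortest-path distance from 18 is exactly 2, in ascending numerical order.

Level 0: 18
Level 1: 5, 7, 8, 10, 12, 16
Level 2: 1, 2, 3, 4, 6, 9, 11, 13, 15, 17
Level 3: 14

1, 2, 3, 4, 6, 9, 11, 13, 15, 17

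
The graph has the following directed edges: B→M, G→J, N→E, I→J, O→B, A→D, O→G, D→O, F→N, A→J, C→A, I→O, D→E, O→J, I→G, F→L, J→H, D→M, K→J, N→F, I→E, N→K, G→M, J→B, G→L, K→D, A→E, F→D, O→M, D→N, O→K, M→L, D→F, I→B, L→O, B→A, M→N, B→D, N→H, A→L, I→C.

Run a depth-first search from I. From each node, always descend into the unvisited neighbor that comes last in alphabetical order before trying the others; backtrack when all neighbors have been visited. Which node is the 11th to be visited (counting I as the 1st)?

L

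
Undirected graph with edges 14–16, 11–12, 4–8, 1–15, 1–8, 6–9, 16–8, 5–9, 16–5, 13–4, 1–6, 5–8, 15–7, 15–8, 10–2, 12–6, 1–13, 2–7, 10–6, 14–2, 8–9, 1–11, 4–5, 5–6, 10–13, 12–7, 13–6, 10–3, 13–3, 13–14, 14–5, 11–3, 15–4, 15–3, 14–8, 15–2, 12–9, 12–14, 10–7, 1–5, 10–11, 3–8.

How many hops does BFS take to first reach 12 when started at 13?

2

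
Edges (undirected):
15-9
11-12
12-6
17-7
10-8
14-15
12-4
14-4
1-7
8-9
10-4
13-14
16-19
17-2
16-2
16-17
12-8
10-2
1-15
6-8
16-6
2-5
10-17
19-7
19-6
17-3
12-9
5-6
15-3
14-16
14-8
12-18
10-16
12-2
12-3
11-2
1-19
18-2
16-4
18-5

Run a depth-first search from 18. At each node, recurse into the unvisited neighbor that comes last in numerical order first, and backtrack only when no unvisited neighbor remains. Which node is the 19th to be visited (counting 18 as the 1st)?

3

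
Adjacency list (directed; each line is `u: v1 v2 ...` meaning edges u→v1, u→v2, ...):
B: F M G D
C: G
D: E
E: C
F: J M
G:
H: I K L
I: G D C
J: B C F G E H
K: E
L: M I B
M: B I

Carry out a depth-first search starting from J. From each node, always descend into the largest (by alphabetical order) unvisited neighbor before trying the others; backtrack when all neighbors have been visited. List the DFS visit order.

Visit J
J → H
H → L
L → M
M → I
I → G
I → D
D → E
E → C
M → B
B → F
H → K

J, H, L, M, I, G, D, E, C, B, F, K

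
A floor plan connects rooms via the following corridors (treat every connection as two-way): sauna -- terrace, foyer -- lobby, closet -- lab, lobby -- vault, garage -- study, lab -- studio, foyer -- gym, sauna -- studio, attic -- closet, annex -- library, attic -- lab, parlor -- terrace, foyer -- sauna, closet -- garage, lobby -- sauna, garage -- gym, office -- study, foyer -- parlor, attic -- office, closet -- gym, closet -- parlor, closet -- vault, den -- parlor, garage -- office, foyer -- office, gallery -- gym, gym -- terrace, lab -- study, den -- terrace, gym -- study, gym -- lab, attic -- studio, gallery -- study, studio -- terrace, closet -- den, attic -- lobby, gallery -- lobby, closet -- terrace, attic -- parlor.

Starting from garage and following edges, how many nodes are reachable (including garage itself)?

BFS from garage visits: garage, study, office, gym, closet, lab, gallery, foyer, attic, terrace, vault, parlor, den, studio, lobby, sauna
Reachable nodes: 16 of 18 total.

16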